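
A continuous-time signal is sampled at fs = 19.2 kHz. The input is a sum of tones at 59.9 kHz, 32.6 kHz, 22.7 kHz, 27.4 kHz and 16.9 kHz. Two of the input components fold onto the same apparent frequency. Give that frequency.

fs/2 = 9.6 kHz.
59.9 kHz mod fs = 2.3 kHz.
2.3 kHz ≤ fs/2 = 9.6 kHz, appears at 2.3 kHz.
32.6 kHz mod fs = 13.4 kHz.
13.4 kHz > fs/2 = 9.6 kHz, folds to fs − 13.4 kHz = 5.8 kHz.
22.7 kHz mod fs = 3.5 kHz.
3.5 kHz ≤ fs/2 = 9.6 kHz, appears at 3.5 kHz.
27.4 kHz mod fs = 8.2 kHz.
8.2 kHz ≤ fs/2 = 9.6 kHz, appears at 8.2 kHz.
16.9 kHz > fs/2 = 9.6 kHz, folds to fs − 16.9 kHz = 2.3 kHz.
16.9 kHz and 59.9 kHz both map to 2.3 kHz.

2.3 kHz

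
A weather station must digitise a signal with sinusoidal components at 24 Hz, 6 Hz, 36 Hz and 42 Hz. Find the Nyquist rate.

84 Hz

Highest-frequency component: 42 Hz.
Nyquist rate = 2 × 42 Hz = 84 Hz.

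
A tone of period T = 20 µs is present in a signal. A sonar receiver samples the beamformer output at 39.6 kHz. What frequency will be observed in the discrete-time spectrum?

T = 20 µs → f = 1/T = 50 kHz.
50 kHz mod fs = 10.4 kHz.
10.4 kHz ≤ fs/2 = 19.8 kHz, appears at 10.4 kHz.

10.4 kHz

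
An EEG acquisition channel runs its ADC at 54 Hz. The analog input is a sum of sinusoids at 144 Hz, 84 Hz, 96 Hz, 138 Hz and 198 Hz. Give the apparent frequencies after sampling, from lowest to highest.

12 Hz, 18 Hz, 24 Hz

fs/2 = 27 Hz.
144 Hz mod fs = 36 Hz.
36 Hz > fs/2 = 27 Hz, folds to fs − 36 Hz = 18 Hz.
84 Hz mod fs = 30 Hz.
30 Hz > fs/2 = 27 Hz, folds to fs − 30 Hz = 24 Hz.
96 Hz mod fs = 42 Hz.
42 Hz > fs/2 = 27 Hz, folds to fs − 42 Hz = 12 Hz.
138 Hz mod fs = 30 Hz.
30 Hz > fs/2 = 27 Hz, folds to fs − 30 Hz = 24 Hz.
198 Hz mod fs = 36 Hz.
36 Hz > fs/2 = 27 Hz, folds to fs − 36 Hz = 18 Hz.
Distinct values: {12 Hz, 18 Hz, 24 Hz}.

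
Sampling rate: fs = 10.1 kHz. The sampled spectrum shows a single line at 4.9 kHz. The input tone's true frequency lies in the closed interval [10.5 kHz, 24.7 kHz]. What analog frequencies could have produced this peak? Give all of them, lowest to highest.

Frequencies that alias to 4.9 kHz are k·fs ± 4.9 kHz for integer k ≥ 0.
k=0: 4.9 kHz.
k=1: 5.2 kHz, 15 kHz.
k=2: 15.3 kHz, 25.1 kHz.
k=3: 25.4 kHz, 35.2 kHz.
Within [10.5 kHz, 24.7 kHz]: 15 kHz, 15.3 kHz.

15 kHz, 15.3 kHz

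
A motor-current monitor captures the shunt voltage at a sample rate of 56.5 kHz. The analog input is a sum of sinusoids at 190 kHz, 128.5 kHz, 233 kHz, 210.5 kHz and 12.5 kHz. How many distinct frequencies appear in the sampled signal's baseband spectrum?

fs/2 = 28.25 kHz.
190 kHz mod fs = 20.5 kHz.
20.5 kHz ≤ fs/2 = 28.25 kHz, appears at 20.5 kHz.
128.5 kHz mod fs = 15.5 kHz.
15.5 kHz ≤ fs/2 = 28.25 kHz, appears at 15.5 kHz.
233 kHz mod fs = 7 kHz.
7 kHz ≤ fs/2 = 28.25 kHz, appears at 7 kHz.
210.5 kHz mod fs = 41 kHz.
41 kHz > fs/2 = 28.25 kHz, folds to fs − 41 kHz = 15.5 kHz.
12.5 kHz ≤ fs/2 = 28.25 kHz, passes unchanged.
Distinct values: {7 kHz, 12.5 kHz, 15.5 kHz, 20.5 kHz} → 4.

4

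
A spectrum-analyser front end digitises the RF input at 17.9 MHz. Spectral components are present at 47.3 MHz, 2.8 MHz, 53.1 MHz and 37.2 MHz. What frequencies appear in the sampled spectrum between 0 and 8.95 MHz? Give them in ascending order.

fs/2 = 8.95 MHz.
47.3 MHz mod fs = 11.5 MHz.
11.5 MHz > fs/2 = 8.95 MHz, folds to fs − 11.5 MHz = 6.4 MHz.
2.8 MHz ≤ fs/2 = 8.95 MHz, passes unchanged.
53.1 MHz mod fs = 17.3 MHz.
17.3 MHz > fs/2 = 8.95 MHz, folds to fs − 17.3 MHz = 0.6 MHz.
37.2 MHz mod fs = 1.4 MHz.
1.4 MHz ≤ fs/2 = 8.95 MHz, appears at 1.4 MHz.
Distinct values: {0.6 MHz, 1.4 MHz, 2.8 MHz, 6.4 MHz}.

0.6 MHz, 1.4 MHz, 2.8 MHz, 6.4 MHz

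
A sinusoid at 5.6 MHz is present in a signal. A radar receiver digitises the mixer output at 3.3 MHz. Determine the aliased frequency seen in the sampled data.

1 MHz

5.6 MHz mod fs = 2.3 MHz.
2.3 MHz > fs/2 = 1.65 MHz, folds to fs − 2.3 MHz = 1 MHz.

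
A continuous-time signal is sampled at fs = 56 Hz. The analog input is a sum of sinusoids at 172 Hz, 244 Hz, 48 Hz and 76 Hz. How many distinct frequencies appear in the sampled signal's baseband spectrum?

3

fs/2 = 28 Hz.
172 Hz mod fs = 4 Hz.
4 Hz ≤ fs/2 = 28 Hz, appears at 4 Hz.
244 Hz mod fs = 20 Hz.
20 Hz ≤ fs/2 = 28 Hz, appears at 20 Hz.
48 Hz > fs/2 = 28 Hz, folds to fs − 48 Hz = 8 Hz.
76 Hz mod fs = 20 Hz.
20 Hz ≤ fs/2 = 28 Hz, appears at 20 Hz.
Distinct values: {4 Hz, 8 Hz, 20 Hz} → 3.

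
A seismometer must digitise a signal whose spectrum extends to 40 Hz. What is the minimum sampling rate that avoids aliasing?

Nyquist rate = 2 × 40 Hz = 80 Hz.

80 Hz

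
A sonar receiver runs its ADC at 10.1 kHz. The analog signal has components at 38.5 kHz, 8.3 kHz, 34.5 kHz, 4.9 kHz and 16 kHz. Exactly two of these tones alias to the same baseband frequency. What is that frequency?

4.2 kHz

fs/2 = 5.05 kHz.
38.5 kHz mod fs = 8.2 kHz.
8.2 kHz > fs/2 = 5.05 kHz, folds to fs − 8.2 kHz = 1.9 kHz.
8.3 kHz > fs/2 = 5.05 kHz, folds to fs − 8.3 kHz = 1.8 kHz.
34.5 kHz mod fs = 4.2 kHz.
4.2 kHz ≤ fs/2 = 5.05 kHz, appears at 4.2 kHz.
4.9 kHz ≤ fs/2 = 5.05 kHz, passes unchanged.
16 kHz mod fs = 5.9 kHz.
5.9 kHz > fs/2 = 5.05 kHz, folds to fs − 5.9 kHz = 4.2 kHz.
16 kHz and 34.5 kHz both map to 4.2 kHz.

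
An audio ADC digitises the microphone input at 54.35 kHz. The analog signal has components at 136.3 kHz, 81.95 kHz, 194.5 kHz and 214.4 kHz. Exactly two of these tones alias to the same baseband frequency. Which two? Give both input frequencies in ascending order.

fs/2 = 27.175 kHz.
136.3 kHz mod fs = 27.6 kHz.
27.6 kHz > fs/2 = 27.175 kHz, folds to fs − 27.6 kHz = 26.75 kHz.
81.95 kHz mod fs = 27.6 kHz.
27.6 kHz > fs/2 = 27.175 kHz, folds to fs − 27.6 kHz = 26.75 kHz.
194.5 kHz mod fs = 31.45 kHz.
31.45 kHz > fs/2 = 27.175 kHz, folds to fs − 31.45 kHz = 22.9 kHz.
214.4 kHz mod fs = 51.35 kHz.
51.35 kHz > fs/2 = 27.175 kHz, folds to fs − 51.35 kHz = 3 kHz.
81.95 kHz and 136.3 kHz both map to 26.75 kHz.

81.95 kHz, 136.3 kHz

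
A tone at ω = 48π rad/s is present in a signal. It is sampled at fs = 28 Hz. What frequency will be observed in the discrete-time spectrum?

4 Hz

ω = 48π rad/s → f = ω/(2π) = 24 Hz.
24 Hz > fs/2 = 14 Hz, folds to fs − 24 Hz = 4 Hz.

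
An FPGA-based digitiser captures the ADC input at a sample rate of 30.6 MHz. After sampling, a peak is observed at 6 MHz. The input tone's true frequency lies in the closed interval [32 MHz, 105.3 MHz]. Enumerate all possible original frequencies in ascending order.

Frequencies that alias to 6 MHz are k·fs ± 6 MHz for integer k ≥ 0.
k=0: 6 MHz.
k=1: 24.6 MHz, 36.6 MHz.
k=2: 55.2 MHz, 67.2 MHz.
k=3: 85.8 MHz, 97.8 MHz.
k=4: 116.4 MHz, 128.4 MHz.
Within [32 MHz, 105.3 MHz]: 36.6 MHz, 55.2 MHz, 67.2 MHz, 85.8 MHz, 97.8 MHz.

36.6 MHz, 55.2 MHz, 67.2 MHz, 85.8 MHz, 97.8 MHz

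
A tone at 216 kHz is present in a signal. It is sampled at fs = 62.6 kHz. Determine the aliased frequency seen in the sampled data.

216 kHz mod fs = 28.2 kHz.
28.2 kHz ≤ fs/2 = 31.3 kHz, appears at 28.2 kHz.

28.2 kHz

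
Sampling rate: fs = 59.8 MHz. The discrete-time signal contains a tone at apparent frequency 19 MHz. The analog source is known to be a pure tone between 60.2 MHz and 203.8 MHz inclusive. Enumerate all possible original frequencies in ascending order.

78.8 MHz, 100.6 MHz, 138.6 MHz, 160.4 MHz, 198.4 MHz

Frequencies that alias to 19 MHz are k·fs ± 19 MHz for integer k ≥ 0.
k=0: 19 MHz.
k=1: 40.8 MHz, 78.8 MHz.
k=2: 100.6 MHz, 138.6 MHz.
k=3: 160.4 MHz, 198.4 MHz.
k=4: 220.2 MHz, 258.2 MHz.
Within [60.2 MHz, 203.8 MHz]: 78.8 MHz, 100.6 MHz, 138.6 MHz, 160.4 MHz, 198.4 MHz.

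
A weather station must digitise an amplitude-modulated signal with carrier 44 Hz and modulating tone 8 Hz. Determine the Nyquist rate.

AM sidebands sit at fc ± fm = 36 Hz and 52 Hz.
Highest-frequency component: 52 Hz.
Nyquist rate = 2 × 52 Hz = 104 Hz.

104 Hz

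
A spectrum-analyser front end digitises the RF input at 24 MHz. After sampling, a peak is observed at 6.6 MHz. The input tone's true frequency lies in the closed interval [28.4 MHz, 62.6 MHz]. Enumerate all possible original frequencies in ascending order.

Frequencies that alias to 6.6 MHz are k·fs ± 6.6 MHz for integer k ≥ 0.
k=0: 6.6 MHz.
k=1: 17.4 MHz, 30.6 MHz.
k=2: 41.4 MHz, 54.6 MHz.
k=3: 65.4 MHz, 78.6 MHz.
Within [28.4 MHz, 62.6 MHz]: 30.6 MHz, 41.4 MHz, 54.6 MHz.

30.6 MHz, 41.4 MHz, 54.6 MHz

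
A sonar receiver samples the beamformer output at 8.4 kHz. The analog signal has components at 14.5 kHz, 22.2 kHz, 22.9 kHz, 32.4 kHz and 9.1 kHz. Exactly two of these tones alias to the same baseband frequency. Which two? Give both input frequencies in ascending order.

14.5 kHz, 22.9 kHz

fs/2 = 4.2 kHz.
14.5 kHz mod fs = 6.1 kHz.
6.1 kHz > fs/2 = 4.2 kHz, folds to fs − 6.1 kHz = 2.3 kHz.
22.2 kHz mod fs = 5.4 kHz.
5.4 kHz > fs/2 = 4.2 kHz, folds to fs − 5.4 kHz = 3 kHz.
22.9 kHz mod fs = 6.1 kHz.
6.1 kHz > fs/2 = 4.2 kHz, folds to fs − 6.1 kHz = 2.3 kHz.
32.4 kHz mod fs = 7.2 kHz.
7.2 kHz > fs/2 = 4.2 kHz, folds to fs − 7.2 kHz = 1.2 kHz.
9.1 kHz mod fs = 0.7 kHz.
0.7 kHz ≤ fs/2 = 4.2 kHz, appears at 0.7 kHz.
14.5 kHz and 22.9 kHz both map to 2.3 kHz.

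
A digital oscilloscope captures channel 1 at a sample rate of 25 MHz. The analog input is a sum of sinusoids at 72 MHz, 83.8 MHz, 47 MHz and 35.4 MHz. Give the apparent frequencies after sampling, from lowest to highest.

fs/2 = 12.5 MHz.
72 MHz mod fs = 22 MHz.
22 MHz > fs/2 = 12.5 MHz, folds to fs − 22 MHz = 3 MHz.
83.8 MHz mod fs = 8.8 MHz.
8.8 MHz ≤ fs/2 = 12.5 MHz, appears at 8.8 MHz.
47 MHz mod fs = 22 MHz.
22 MHz > fs/2 = 12.5 MHz, folds to fs − 22 MHz = 3 MHz.
35.4 MHz mod fs = 10.4 MHz.
10.4 MHz ≤ fs/2 = 12.5 MHz, appears at 10.4 MHz.
Distinct values: {3 MHz, 8.8 MHz, 10.4 MHz}.

3 MHz, 8.8 MHz, 10.4 MHz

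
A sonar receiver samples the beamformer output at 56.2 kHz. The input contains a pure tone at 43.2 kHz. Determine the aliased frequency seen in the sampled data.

43.2 kHz > fs/2 = 28.1 kHz, folds to fs − 43.2 kHz = 13 kHz.

13 kHz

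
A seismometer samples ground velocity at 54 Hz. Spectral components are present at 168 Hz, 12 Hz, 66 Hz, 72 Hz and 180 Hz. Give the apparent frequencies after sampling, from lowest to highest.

fs/2 = 27 Hz.
168 Hz mod fs = 6 Hz.
6 Hz ≤ fs/2 = 27 Hz, appears at 6 Hz.
12 Hz ≤ fs/2 = 27 Hz, passes unchanged.
66 Hz mod fs = 12 Hz.
12 Hz ≤ fs/2 = 27 Hz, appears at 12 Hz.
72 Hz mod fs = 18 Hz.
18 Hz ≤ fs/2 = 27 Hz, appears at 18 Hz.
180 Hz mod fs = 18 Hz.
18 Hz ≤ fs/2 = 27 Hz, appears at 18 Hz.
Distinct values: {6 Hz, 12 Hz, 18 Hz}.

6 Hz, 12 Hz, 18 Hz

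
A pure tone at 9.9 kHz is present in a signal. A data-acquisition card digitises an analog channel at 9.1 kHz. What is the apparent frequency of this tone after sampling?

9.9 kHz mod fs = 0.8 kHz.
0.8 kHz ≤ fs/2 = 4.55 kHz, appears at 0.8 kHz.

0.8 kHz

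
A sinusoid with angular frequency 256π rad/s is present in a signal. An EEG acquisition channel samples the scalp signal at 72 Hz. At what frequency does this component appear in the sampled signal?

ω = 256π rad/s → f = ω/(2π) = 128 Hz.
128 Hz mod fs = 56 Hz.
56 Hz > fs/2 = 36 Hz, folds to fs − 56 Hz = 16 Hz.

16 Hz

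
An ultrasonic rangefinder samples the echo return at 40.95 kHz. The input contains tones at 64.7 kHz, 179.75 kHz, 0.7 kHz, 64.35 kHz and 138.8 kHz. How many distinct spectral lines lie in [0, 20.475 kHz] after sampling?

4

fs/2 = 20.475 kHz.
64.7 kHz mod fs = 23.75 kHz.
23.75 kHz > fs/2 = 20.475 kHz, folds to fs − 23.75 kHz = 17.2 kHz.
179.75 kHz mod fs = 15.95 kHz.
15.95 kHz ≤ fs/2 = 20.475 kHz, appears at 15.95 kHz.
0.7 kHz ≤ fs/2 = 20.475 kHz, passes unchanged.
64.35 kHz mod fs = 23.4 kHz.
23.4 kHz > fs/2 = 20.475 kHz, folds to fs − 23.4 kHz = 17.55 kHz.
138.8 kHz mod fs = 15.95 kHz.
15.95 kHz ≤ fs/2 = 20.475 kHz, appears at 15.95 kHz.
Distinct values: {0.7 kHz, 15.95 kHz, 17.2 kHz, 17.55 kHz} → 4.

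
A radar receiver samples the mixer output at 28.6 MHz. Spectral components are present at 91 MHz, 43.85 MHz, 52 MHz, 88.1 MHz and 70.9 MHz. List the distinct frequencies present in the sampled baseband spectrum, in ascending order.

2.3 MHz, 5.2 MHz, 13.35 MHz, 13.7 MHz

fs/2 = 14.3 MHz.
91 MHz mod fs = 5.2 MHz.
5.2 MHz ≤ fs/2 = 14.3 MHz, appears at 5.2 MHz.
43.85 MHz mod fs = 15.25 MHz.
15.25 MHz > fs/2 = 14.3 MHz, folds to fs − 15.25 MHz = 13.35 MHz.
52 MHz mod fs = 23.4 MHz.
23.4 MHz > fs/2 = 14.3 MHz, folds to fs − 23.4 MHz = 5.2 MHz.
88.1 MHz mod fs = 2.3 MHz.
2.3 MHz ≤ fs/2 = 14.3 MHz, appears at 2.3 MHz.
70.9 MHz mod fs = 13.7 MHz.
13.7 MHz ≤ fs/2 = 14.3 MHz, appears at 13.7 MHz.
Distinct values: {2.3 MHz, 5.2 MHz, 13.35 MHz, 13.7 MHz}.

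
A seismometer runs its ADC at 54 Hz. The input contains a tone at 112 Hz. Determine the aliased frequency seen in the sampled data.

4 Hz

112 Hz mod fs = 4 Hz.
4 Hz ≤ fs/2 = 27 Hz, appears at 4 Hz.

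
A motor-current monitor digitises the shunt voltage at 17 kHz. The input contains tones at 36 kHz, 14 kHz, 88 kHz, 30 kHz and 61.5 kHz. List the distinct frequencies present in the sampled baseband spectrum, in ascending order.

fs/2 = 8.5 kHz.
36 kHz mod fs = 2 kHz.
2 kHz ≤ fs/2 = 8.5 kHz, appears at 2 kHz.
14 kHz > fs/2 = 8.5 kHz, folds to fs − 14 kHz = 3 kHz.
88 kHz mod fs = 3 kHz.
3 kHz ≤ fs/2 = 8.5 kHz, appears at 3 kHz.
30 kHz mod fs = 13 kHz.
13 kHz > fs/2 = 8.5 kHz, folds to fs − 13 kHz = 4 kHz.
61.5 kHz mod fs = 10.5 kHz.
10.5 kHz > fs/2 = 8.5 kHz, folds to fs − 10.5 kHz = 6.5 kHz.
Distinct values: {2 kHz, 3 kHz, 4 kHz, 6.5 kHz}.

2 kHz, 3 kHz, 4 kHz, 6.5 kHz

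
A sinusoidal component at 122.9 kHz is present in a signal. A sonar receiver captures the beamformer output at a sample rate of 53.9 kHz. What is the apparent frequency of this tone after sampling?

15.1 kHz

122.9 kHz mod fs = 15.1 kHz.
15.1 kHz ≤ fs/2 = 26.95 kHz, appears at 15.1 kHz.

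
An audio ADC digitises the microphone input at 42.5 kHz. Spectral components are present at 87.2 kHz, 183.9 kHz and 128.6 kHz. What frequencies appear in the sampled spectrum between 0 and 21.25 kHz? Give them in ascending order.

fs/2 = 21.25 kHz.
87.2 kHz mod fs = 2.2 kHz.
2.2 kHz ≤ fs/2 = 21.25 kHz, appears at 2.2 kHz.
183.9 kHz mod fs = 13.9 kHz.
13.9 kHz ≤ fs/2 = 21.25 kHz, appears at 13.9 kHz.
128.6 kHz mod fs = 1.1 kHz.
1.1 kHz ≤ fs/2 = 21.25 kHz, appears at 1.1 kHz.
Distinct values: {1.1 kHz, 2.2 kHz, 13.9 kHz}.

1.1 kHz, 2.2 kHz, 13.9 kHz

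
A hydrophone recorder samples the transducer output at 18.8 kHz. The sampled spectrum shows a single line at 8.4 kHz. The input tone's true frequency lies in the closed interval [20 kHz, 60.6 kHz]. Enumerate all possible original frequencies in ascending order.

27.2 kHz, 29.2 kHz, 46 kHz, 48 kHz

Frequencies that alias to 8.4 kHz are k·fs ± 8.4 kHz for integer k ≥ 0.
k=0: 8.4 kHz.
k=1: 10.4 kHz, 27.2 kHz.
k=2: 29.2 kHz, 46 kHz.
k=3: 48 kHz, 64.8 kHz.
k=4: 66.8 kHz, 83.6 kHz.
Within [20 kHz, 60.6 kHz]: 27.2 kHz, 29.2 kHz, 46 kHz, 48 kHz.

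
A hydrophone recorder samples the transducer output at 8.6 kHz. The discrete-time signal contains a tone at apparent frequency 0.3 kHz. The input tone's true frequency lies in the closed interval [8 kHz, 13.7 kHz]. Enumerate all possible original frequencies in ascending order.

Frequencies that alias to 0.3 kHz are k·fs ± 0.3 kHz for integer k ≥ 0.
k=0: 0.3 kHz.
k=1: 8.3 kHz, 8.9 kHz.
k=2: 16.9 kHz, 17.5 kHz.
Within [8 kHz, 13.7 kHz]: 8.3 kHz, 8.9 kHz.

8.3 kHz, 8.9 kHz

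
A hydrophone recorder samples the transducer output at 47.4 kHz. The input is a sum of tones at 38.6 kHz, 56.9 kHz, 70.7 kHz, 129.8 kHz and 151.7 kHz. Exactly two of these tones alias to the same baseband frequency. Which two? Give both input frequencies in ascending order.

fs/2 = 23.7 kHz.
38.6 kHz > fs/2 = 23.7 kHz, folds to fs − 38.6 kHz = 8.8 kHz.
56.9 kHz mod fs = 9.5 kHz.
9.5 kHz ≤ fs/2 = 23.7 kHz, appears at 9.5 kHz.
70.7 kHz mod fs = 23.3 kHz.
23.3 kHz ≤ fs/2 = 23.7 kHz, appears at 23.3 kHz.
129.8 kHz mod fs = 35 kHz.
35 kHz > fs/2 = 23.7 kHz, folds to fs − 35 kHz = 12.4 kHz.
151.7 kHz mod fs = 9.5 kHz.
9.5 kHz ≤ fs/2 = 23.7 kHz, appears at 9.5 kHz.
56.9 kHz and 151.7 kHz both map to 9.5 kHz.

56.9 kHz, 151.7 kHz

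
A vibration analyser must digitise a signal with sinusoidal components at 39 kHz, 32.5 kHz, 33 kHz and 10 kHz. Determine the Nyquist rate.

78 kHz

Highest-frequency component: 39 kHz.
Nyquist rate = 2 × 39 kHz = 78 kHz.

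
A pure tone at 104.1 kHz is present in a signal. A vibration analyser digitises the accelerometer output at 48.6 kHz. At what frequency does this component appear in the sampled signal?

6.9 kHz

104.1 kHz mod fs = 6.9 kHz.
6.9 kHz ≤ fs/2 = 24.3 kHz, appears at 6.9 kHz.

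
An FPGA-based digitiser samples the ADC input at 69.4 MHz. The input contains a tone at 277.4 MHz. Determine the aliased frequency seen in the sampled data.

0.2 MHz

277.4 MHz mod fs = 69.2 MHz.
69.2 MHz > fs/2 = 34.7 MHz, folds to fs − 69.2 MHz = 0.2 MHz.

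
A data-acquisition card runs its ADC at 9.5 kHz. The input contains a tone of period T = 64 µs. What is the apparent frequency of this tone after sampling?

3.375 kHz

T = 64 µs → f = 1/T = 15.625 kHz.
15.625 kHz mod fs = 6.125 kHz.
6.125 kHz > fs/2 = 4.75 kHz, folds to fs − 6.125 kHz = 3.375 kHz.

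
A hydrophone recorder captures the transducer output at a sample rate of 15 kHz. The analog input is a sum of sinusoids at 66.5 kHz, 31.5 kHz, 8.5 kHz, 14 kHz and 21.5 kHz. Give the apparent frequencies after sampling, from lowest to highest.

fs/2 = 7.5 kHz.
66.5 kHz mod fs = 6.5 kHz.
6.5 kHz ≤ fs/2 = 7.5 kHz, appears at 6.5 kHz.
31.5 kHz mod fs = 1.5 kHz.
1.5 kHz ≤ fs/2 = 7.5 kHz, appears at 1.5 kHz.
8.5 kHz > fs/2 = 7.5 kHz, folds to fs − 8.5 kHz = 6.5 kHz.
14 kHz > fs/2 = 7.5 kHz, folds to fs − 14 kHz = 1 kHz.
21.5 kHz mod fs = 6.5 kHz.
6.5 kHz ≤ fs/2 = 7.5 kHz, appears at 6.5 kHz.
Distinct values: {1 kHz, 1.5 kHz, 6.5 kHz}.

1 kHz, 1.5 kHz, 6.5 kHz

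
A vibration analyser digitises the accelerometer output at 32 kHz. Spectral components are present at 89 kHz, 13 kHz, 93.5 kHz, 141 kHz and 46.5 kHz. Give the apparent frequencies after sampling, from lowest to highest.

2.5 kHz, 7 kHz, 13 kHz, 14.5 kHz

fs/2 = 16 kHz.
89 kHz mod fs = 25 kHz.
25 kHz > fs/2 = 16 kHz, folds to fs − 25 kHz = 7 kHz.
13 kHz ≤ fs/2 = 16 kHz, passes unchanged.
93.5 kHz mod fs = 29.5 kHz.
29.5 kHz > fs/2 = 16 kHz, folds to fs − 29.5 kHz = 2.5 kHz.
141 kHz mod fs = 13 kHz.
13 kHz ≤ fs/2 = 16 kHz, appears at 13 kHz.
46.5 kHz mod fs = 14.5 kHz.
14.5 kHz ≤ fs/2 = 16 kHz, appears at 14.5 kHz.
Distinct values: {2.5 kHz, 7 kHz, 13 kHz, 14.5 kHz}.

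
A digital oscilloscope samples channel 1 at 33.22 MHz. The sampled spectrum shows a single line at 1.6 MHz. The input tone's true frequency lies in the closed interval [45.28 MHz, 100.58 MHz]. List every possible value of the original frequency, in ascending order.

Frequencies that alias to 1.6 MHz are k·fs ± 1.6 MHz for integer k ≥ 0.
k=0: 1.6 MHz.
k=1: 31.62 MHz, 34.82 MHz.
k=2: 64.84 MHz, 68.04 MHz.
k=3: 98.06 MHz, 101.26 MHz.
k=4: 131.28 MHz, 134.48 MHz.
Within [45.28 MHz, 100.58 MHz]: 64.84 MHz, 68.04 MHz, 98.06 MHz.

64.84 MHz, 68.04 MHz, 98.06 MHz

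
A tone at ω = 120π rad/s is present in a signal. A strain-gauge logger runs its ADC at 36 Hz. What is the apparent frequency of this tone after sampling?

12 Hz

ω = 120π rad/s → f = ω/(2π) = 60 Hz.
60 Hz mod fs = 24 Hz.
24 Hz > fs/2 = 18 Hz, folds to fs − 24 Hz = 12 Hz.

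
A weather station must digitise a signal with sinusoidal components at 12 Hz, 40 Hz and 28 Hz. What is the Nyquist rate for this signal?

Highest-frequency component: 40 Hz.
Nyquist rate = 2 × 40 Hz = 80 Hz.

80 Hz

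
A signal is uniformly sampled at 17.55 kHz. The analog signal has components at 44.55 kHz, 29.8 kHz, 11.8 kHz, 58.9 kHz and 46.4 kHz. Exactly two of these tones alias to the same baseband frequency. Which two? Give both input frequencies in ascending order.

46.4 kHz, 58.9 kHz

fs/2 = 8.775 kHz.
44.55 kHz mod fs = 9.45 kHz.
9.45 kHz > fs/2 = 8.775 kHz, folds to fs − 9.45 kHz = 8.1 kHz.
29.8 kHz mod fs = 12.25 kHz.
12.25 kHz > fs/2 = 8.775 kHz, folds to fs − 12.25 kHz = 5.3 kHz.
11.8 kHz > fs/2 = 8.775 kHz, folds to fs − 11.8 kHz = 5.75 kHz.
58.9 kHz mod fs = 6.25 kHz.
6.25 kHz ≤ fs/2 = 8.775 kHz, appears at 6.25 kHz.
46.4 kHz mod fs = 11.3 kHz.
11.3 kHz > fs/2 = 8.775 kHz, folds to fs − 11.3 kHz = 6.25 kHz.
46.4 kHz and 58.9 kHz both map to 6.25 kHz.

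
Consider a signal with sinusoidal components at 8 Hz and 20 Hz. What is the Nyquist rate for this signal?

Highest-frequency component: 20 Hz.
Nyquist rate = 2 × 20 Hz = 40 Hz.

40 Hz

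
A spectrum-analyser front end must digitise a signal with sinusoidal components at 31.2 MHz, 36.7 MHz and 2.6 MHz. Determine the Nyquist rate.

73.4 MHz

Highest-frequency component: 36.7 MHz.
Nyquist rate = 2 × 36.7 MHz = 73.4 MHz.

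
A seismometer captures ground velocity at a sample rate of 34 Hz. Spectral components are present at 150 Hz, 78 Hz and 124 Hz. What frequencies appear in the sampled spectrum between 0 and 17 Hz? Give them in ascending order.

fs/2 = 17 Hz.
150 Hz mod fs = 14 Hz.
14 Hz ≤ fs/2 = 17 Hz, appears at 14 Hz.
78 Hz mod fs = 10 Hz.
10 Hz ≤ fs/2 = 17 Hz, appears at 10 Hz.
124 Hz mod fs = 22 Hz.
22 Hz > fs/2 = 17 Hz, folds to fs − 22 Hz = 12 Hz.
Distinct values: {10 Hz, 12 Hz, 14 Hz}.

10 Hz, 12 Hz, 14 Hz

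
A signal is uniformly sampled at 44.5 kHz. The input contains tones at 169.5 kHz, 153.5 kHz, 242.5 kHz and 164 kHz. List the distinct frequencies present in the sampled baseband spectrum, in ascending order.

fs/2 = 22.25 kHz.
169.5 kHz mod fs = 36 kHz.
36 kHz > fs/2 = 22.25 kHz, folds to fs − 36 kHz = 8.5 kHz.
153.5 kHz mod fs = 20 kHz.
20 kHz ≤ fs/2 = 22.25 kHz, appears at 20 kHz.
242.5 kHz mod fs = 20 kHz.
20 kHz ≤ fs/2 = 22.25 kHz, appears at 20 kHz.
164 kHz mod fs = 30.5 kHz.
30.5 kHz > fs/2 = 22.25 kHz, folds to fs − 30.5 kHz = 14 kHz.
Distinct values: {8.5 kHz, 14 kHz, 20 kHz}.

8.5 kHz, 14 kHz, 20 kHz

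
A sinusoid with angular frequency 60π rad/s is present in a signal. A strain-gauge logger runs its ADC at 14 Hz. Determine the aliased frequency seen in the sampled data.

2 Hz

ω = 60π rad/s → f = ω/(2π) = 30 Hz.
30 Hz mod fs = 2 Hz.
2 Hz ≤ fs/2 = 7 Hz, appears at 2 Hz.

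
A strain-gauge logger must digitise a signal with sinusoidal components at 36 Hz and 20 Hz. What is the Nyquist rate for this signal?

Highest-frequency component: 36 Hz.
Nyquist rate = 2 × 36 Hz = 72 Hz.

72 Hz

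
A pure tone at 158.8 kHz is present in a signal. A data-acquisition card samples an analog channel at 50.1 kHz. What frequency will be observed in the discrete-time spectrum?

158.8 kHz mod fs = 8.5 kHz.
8.5 kHz ≤ fs/2 = 25.05 kHz, appears at 8.5 kHz.

8.5 kHz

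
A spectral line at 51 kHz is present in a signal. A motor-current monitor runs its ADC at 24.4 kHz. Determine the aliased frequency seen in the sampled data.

2.2 kHz

51 kHz mod fs = 2.2 kHz.
2.2 kHz ≤ fs/2 = 12.2 kHz, appears at 2.2 kHz.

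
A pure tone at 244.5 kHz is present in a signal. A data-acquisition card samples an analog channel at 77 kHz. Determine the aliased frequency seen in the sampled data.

13.5 kHz

244.5 kHz mod fs = 13.5 kHz.
13.5 kHz ≤ fs/2 = 38.5 kHz, appears at 13.5 kHz.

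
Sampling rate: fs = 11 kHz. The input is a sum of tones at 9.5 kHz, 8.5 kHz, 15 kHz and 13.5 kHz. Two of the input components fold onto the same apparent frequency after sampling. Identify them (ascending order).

fs/2 = 5.5 kHz.
9.5 kHz > fs/2 = 5.5 kHz, folds to fs − 9.5 kHz = 1.5 kHz.
8.5 kHz > fs/2 = 5.5 kHz, folds to fs − 8.5 kHz = 2.5 kHz.
15 kHz mod fs = 4 kHz.
4 kHz ≤ fs/2 = 5.5 kHz, appears at 4 kHz.
13.5 kHz mod fs = 2.5 kHz.
2.5 kHz ≤ fs/2 = 5.5 kHz, appears at 2.5 kHz.
8.5 kHz and 13.5 kHz both map to 2.5 kHz.

8.5 kHz, 13.5 kHz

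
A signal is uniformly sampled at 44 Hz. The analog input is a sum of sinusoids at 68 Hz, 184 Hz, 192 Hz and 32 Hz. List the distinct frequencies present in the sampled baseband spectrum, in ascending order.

8 Hz, 12 Hz, 16 Hz, 20 Hz

fs/2 = 22 Hz.
68 Hz mod fs = 24 Hz.
24 Hz > fs/2 = 22 Hz, folds to fs − 24 Hz = 20 Hz.
184 Hz mod fs = 8 Hz.
8 Hz ≤ fs/2 = 22 Hz, appears at 8 Hz.
192 Hz mod fs = 16 Hz.
16 Hz ≤ fs/2 = 22 Hz, appears at 16 Hz.
32 Hz > fs/2 = 22 Hz, folds to fs − 32 Hz = 12 Hz.
Distinct values: {8 Hz, 12 Hz, 16 Hz, 20 Hz}.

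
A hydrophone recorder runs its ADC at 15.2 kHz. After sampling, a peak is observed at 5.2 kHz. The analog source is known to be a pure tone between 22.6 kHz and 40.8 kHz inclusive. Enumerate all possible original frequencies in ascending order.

Frequencies that alias to 5.2 kHz are k·fs ± 5.2 kHz for integer k ≥ 0.
k=0: 5.2 kHz.
k=1: 10 kHz, 20.4 kHz.
k=2: 25.2 kHz, 35.6 kHz.
k=3: 40.4 kHz, 50.8 kHz.
k=4: 55.6 kHz, 66 kHz.
Within [22.6 kHz, 40.8 kHz]: 25.2 kHz, 35.6 kHz, 40.4 kHz.

25.2 kHz, 35.6 kHz, 40.4 kHz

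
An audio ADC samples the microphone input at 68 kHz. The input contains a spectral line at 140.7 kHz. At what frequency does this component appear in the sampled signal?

140.7 kHz mod fs = 4.7 kHz.
4.7 kHz ≤ fs/2 = 34 kHz, appears at 4.7 kHz.

4.7 kHz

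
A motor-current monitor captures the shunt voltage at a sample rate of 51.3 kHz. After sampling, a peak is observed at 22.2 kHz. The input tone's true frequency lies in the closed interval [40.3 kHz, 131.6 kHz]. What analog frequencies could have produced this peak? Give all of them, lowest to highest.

73.5 kHz, 80.4 kHz, 124.8 kHz

Frequencies that alias to 22.2 kHz are k·fs ± 22.2 kHz for integer k ≥ 0.
k=0: 22.2 kHz.
k=1: 29.1 kHz, 73.5 kHz.
k=2: 80.4 kHz, 124.8 kHz.
k=3: 131.7 kHz, 176.1 kHz.
Within [40.3 kHz, 131.6 kHz]: 73.5 kHz, 80.4 kHz, 124.8 kHz.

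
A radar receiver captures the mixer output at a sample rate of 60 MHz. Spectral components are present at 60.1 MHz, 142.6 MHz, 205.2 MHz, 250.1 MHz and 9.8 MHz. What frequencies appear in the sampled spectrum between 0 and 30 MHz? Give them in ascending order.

0.1 MHz, 9.8 MHz, 10.1 MHz, 22.6 MHz, 25.2 MHz

fs/2 = 30 MHz.
60.1 MHz mod fs = 0.1 MHz.
0.1 MHz ≤ fs/2 = 30 MHz, appears at 0.1 MHz.
142.6 MHz mod fs = 22.6 MHz.
22.6 MHz ≤ fs/2 = 30 MHz, appears at 22.6 MHz.
205.2 MHz mod fs = 25.2 MHz.
25.2 MHz ≤ fs/2 = 30 MHz, appears at 25.2 MHz.
250.1 MHz mod fs = 10.1 MHz.
10.1 MHz ≤ fs/2 = 30 MHz, appears at 10.1 MHz.
9.8 MHz ≤ fs/2 = 30 MHz, passes unchanged.
Distinct values: {0.1 MHz, 9.8 MHz, 10.1 MHz, 22.6 MHz, 25.2 MHz}.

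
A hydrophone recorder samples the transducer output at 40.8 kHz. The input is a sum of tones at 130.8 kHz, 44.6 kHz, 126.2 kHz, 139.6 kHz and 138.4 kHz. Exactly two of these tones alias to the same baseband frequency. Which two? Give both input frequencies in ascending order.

fs/2 = 20.4 kHz.
130.8 kHz mod fs = 8.4 kHz.
8.4 kHz ≤ fs/2 = 20.4 kHz, appears at 8.4 kHz.
44.6 kHz mod fs = 3.8 kHz.
3.8 kHz ≤ fs/2 = 20.4 kHz, appears at 3.8 kHz.
126.2 kHz mod fs = 3.8 kHz.
3.8 kHz ≤ fs/2 = 20.4 kHz, appears at 3.8 kHz.
139.6 kHz mod fs = 17.2 kHz.
17.2 kHz ≤ fs/2 = 20.4 kHz, appears at 17.2 kHz.
138.4 kHz mod fs = 16 kHz.
16 kHz ≤ fs/2 = 20.4 kHz, appears at 16 kHz.
44.6 kHz and 126.2 kHz both map to 3.8 kHz.

44.6 kHz, 126.2 kHz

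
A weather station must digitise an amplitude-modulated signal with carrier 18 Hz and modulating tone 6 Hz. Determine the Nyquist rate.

AM sidebands sit at fc ± fm = 12 Hz and 24 Hz.
Highest-frequency component: 24 Hz.
Nyquist rate = 2 × 24 Hz = 48 Hz.

48 Hz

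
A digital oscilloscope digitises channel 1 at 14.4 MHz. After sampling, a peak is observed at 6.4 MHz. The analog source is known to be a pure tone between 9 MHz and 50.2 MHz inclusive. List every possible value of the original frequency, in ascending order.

20.8 MHz, 22.4 MHz, 35.2 MHz, 36.8 MHz, 49.6 MHz

Frequencies that alias to 6.4 MHz are k·fs ± 6.4 MHz for integer k ≥ 0.
k=0: 6.4 MHz.
k=1: 8 MHz, 20.8 MHz.
k=2: 22.4 MHz, 35.2 MHz.
k=3: 36.8 MHz, 49.6 MHz.
k=4: 51.2 MHz, 64 MHz.
Within [9 MHz, 50.2 MHz]: 20.8 MHz, 22.4 MHz, 35.2 MHz, 36.8 MHz, 49.6 MHz.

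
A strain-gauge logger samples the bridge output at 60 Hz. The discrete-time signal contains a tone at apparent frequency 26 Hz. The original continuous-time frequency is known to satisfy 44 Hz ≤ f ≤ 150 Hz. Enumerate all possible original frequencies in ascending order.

86 Hz, 94 Hz, 146 Hz

Frequencies that alias to 26 Hz are k·fs ± 26 Hz for integer k ≥ 0.
k=0: 26 Hz.
k=1: 34 Hz, 86 Hz.
k=2: 94 Hz, 146 Hz.
k=3: 154 Hz, 206 Hz.
Within [44 Hz, 150 Hz]: 86 Hz, 94 Hz, 146 Hz.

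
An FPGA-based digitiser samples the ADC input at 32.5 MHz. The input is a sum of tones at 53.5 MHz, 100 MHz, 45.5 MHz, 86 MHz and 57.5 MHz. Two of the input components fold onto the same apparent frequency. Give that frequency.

fs/2 = 16.25 MHz.
53.5 MHz mod fs = 21 MHz.
21 MHz > fs/2 = 16.25 MHz, folds to fs − 21 MHz = 11.5 MHz.
100 MHz mod fs = 2.5 MHz.
2.5 MHz ≤ fs/2 = 16.25 MHz, appears at 2.5 MHz.
45.5 MHz mod fs = 13 MHz.
13 MHz ≤ fs/2 = 16.25 MHz, appears at 13 MHz.
86 MHz mod fs = 21 MHz.
21 MHz > fs/2 = 16.25 MHz, folds to fs − 21 MHz = 11.5 MHz.
57.5 MHz mod fs = 25 MHz.
25 MHz > fs/2 = 16.25 MHz, folds to fs − 25 MHz = 7.5 MHz.
53.5 MHz and 86 MHz both map to 11.5 MHz.

11.5 MHz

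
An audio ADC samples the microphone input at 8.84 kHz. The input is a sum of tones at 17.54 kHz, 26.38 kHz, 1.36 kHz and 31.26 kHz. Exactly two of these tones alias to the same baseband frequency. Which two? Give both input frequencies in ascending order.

fs/2 = 4.42 kHz.
17.54 kHz mod fs = 8.7 kHz.
8.7 kHz > fs/2 = 4.42 kHz, folds to fs − 8.7 kHz = 0.14 kHz.
26.38 kHz mod fs = 8.7 kHz.
8.7 kHz > fs/2 = 4.42 kHz, folds to fs − 8.7 kHz = 0.14 kHz.
1.36 kHz ≤ fs/2 = 4.42 kHz, passes unchanged.
31.26 kHz mod fs = 4.74 kHz.
4.74 kHz > fs/2 = 4.42 kHz, folds to fs − 4.74 kHz = 4.1 kHz.
17.54 kHz and 26.38 kHz both map to 0.14 kHz.

17.54 kHz, 26.38 kHz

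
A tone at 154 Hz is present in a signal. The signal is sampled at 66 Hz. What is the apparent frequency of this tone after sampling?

22 Hz

154 Hz mod fs = 22 Hz.
22 Hz ≤ fs/2 = 33 Hz, appears at 22 Hz.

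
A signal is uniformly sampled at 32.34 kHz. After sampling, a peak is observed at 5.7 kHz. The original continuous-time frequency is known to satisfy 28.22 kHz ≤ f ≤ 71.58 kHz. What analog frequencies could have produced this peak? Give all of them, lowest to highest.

Frequencies that alias to 5.7 kHz are k·fs ± 5.7 kHz for integer k ≥ 0.
k=0: 5.7 kHz.
k=1: 26.64 kHz, 38.04 kHz.
k=2: 58.98 kHz, 70.38 kHz.
k=3: 91.32 kHz, 102.72 kHz.
Within [28.22 kHz, 71.58 kHz]: 38.04 kHz, 58.98 kHz, 70.38 kHz.

38.04 kHz, 58.98 kHz, 70.38 kHz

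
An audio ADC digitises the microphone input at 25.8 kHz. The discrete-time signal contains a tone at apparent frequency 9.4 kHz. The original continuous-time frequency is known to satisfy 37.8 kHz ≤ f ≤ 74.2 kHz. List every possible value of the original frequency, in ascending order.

42.2 kHz, 61 kHz, 68 kHz

Frequencies that alias to 9.4 kHz are k·fs ± 9.4 kHz for integer k ≥ 0.
k=0: 9.4 kHz.
k=1: 16.4 kHz, 35.2 kHz.
k=2: 42.2 kHz, 61 kHz.
k=3: 68 kHz, 86.8 kHz.
k=4: 93.8 kHz, 112.6 kHz.
Within [37.8 kHz, 74.2 kHz]: 42.2 kHz, 61 kHz, 68 kHz.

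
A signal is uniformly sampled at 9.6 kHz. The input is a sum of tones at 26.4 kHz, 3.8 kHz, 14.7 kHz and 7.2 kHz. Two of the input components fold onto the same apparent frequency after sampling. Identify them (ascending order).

7.2 kHz, 26.4 kHz

fs/2 = 4.8 kHz.
26.4 kHz mod fs = 7.2 kHz.
7.2 kHz > fs/2 = 4.8 kHz, folds to fs − 7.2 kHz = 2.4 kHz.
3.8 kHz ≤ fs/2 = 4.8 kHz, passes unchanged.
14.7 kHz mod fs = 5.1 kHz.
5.1 kHz > fs/2 = 4.8 kHz, folds to fs − 5.1 kHz = 4.5 kHz.
7.2 kHz > fs/2 = 4.8 kHz, folds to fs − 7.2 kHz = 2.4 kHz.
7.2 kHz and 26.4 kHz both map to 2.4 kHz.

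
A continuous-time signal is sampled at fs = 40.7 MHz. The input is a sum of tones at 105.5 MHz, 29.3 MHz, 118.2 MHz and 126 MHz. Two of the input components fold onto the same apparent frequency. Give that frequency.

3.9 MHz

fs/2 = 20.35 MHz.
105.5 MHz mod fs = 24.1 MHz.
24.1 MHz > fs/2 = 20.35 MHz, folds to fs − 24.1 MHz = 16.6 MHz.
29.3 MHz > fs/2 = 20.35 MHz, folds to fs − 29.3 MHz = 11.4 MHz.
118.2 MHz mod fs = 36.8 MHz.
36.8 MHz > fs/2 = 20.35 MHz, folds to fs − 36.8 MHz = 3.9 MHz.
126 MHz mod fs = 3.9 MHz.
3.9 MHz ≤ fs/2 = 20.35 MHz, appears at 3.9 MHz.
118.2 MHz and 126 MHz both map to 3.9 MHz.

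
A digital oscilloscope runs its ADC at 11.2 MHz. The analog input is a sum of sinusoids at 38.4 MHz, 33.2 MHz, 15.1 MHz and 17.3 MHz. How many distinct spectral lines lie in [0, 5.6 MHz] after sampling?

fs/2 = 5.6 MHz.
38.4 MHz mod fs = 4.8 MHz.
4.8 MHz ≤ fs/2 = 5.6 MHz, appears at 4.8 MHz.
33.2 MHz mod fs = 10.8 MHz.
10.8 MHz > fs/2 = 5.6 MHz, folds to fs − 10.8 MHz = 0.4 MHz.
15.1 MHz mod fs = 3.9 MHz.
3.9 MHz ≤ fs/2 = 5.6 MHz, appears at 3.9 MHz.
17.3 MHz mod fs = 6.1 MHz.
6.1 MHz > fs/2 = 5.6 MHz, folds to fs − 6.1 MHz = 5.1 MHz.
Distinct values: {0.4 MHz, 3.9 MHz, 4.8 MHz, 5.1 MHz} → 4.

4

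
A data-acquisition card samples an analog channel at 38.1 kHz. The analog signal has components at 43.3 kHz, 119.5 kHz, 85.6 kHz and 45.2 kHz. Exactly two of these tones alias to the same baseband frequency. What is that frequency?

fs/2 = 19.05 kHz.
43.3 kHz mod fs = 5.2 kHz.
5.2 kHz ≤ fs/2 = 19.05 kHz, appears at 5.2 kHz.
119.5 kHz mod fs = 5.2 kHz.
5.2 kHz ≤ fs/2 = 19.05 kHz, appears at 5.2 kHz.
85.6 kHz mod fs = 9.4 kHz.
9.4 kHz ≤ fs/2 = 19.05 kHz, appears at 9.4 kHz.
45.2 kHz mod fs = 7.1 kHz.
7.1 kHz ≤ fs/2 = 19.05 kHz, appears at 7.1 kHz.
43.3 kHz and 119.5 kHz both map to 5.2 kHz.

5.2 kHz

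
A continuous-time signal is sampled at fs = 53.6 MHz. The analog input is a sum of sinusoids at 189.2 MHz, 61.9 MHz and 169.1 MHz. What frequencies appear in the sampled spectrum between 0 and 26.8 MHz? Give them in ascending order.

fs/2 = 26.8 MHz.
189.2 MHz mod fs = 28.4 MHz.
28.4 MHz > fs/2 = 26.8 MHz, folds to fs − 28.4 MHz = 25.2 MHz.
61.9 MHz mod fs = 8.3 MHz.
8.3 MHz ≤ fs/2 = 26.8 MHz, appears at 8.3 MHz.
169.1 MHz mod fs = 8.3 MHz.
8.3 MHz ≤ fs/2 = 26.8 MHz, appears at 8.3 MHz.
Distinct values: {8.3 MHz, 25.2 MHz}.

8.3 MHz, 25.2 MHz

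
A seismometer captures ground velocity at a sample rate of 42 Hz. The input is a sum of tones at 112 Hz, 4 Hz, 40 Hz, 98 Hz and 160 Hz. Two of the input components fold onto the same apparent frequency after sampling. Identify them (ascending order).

fs/2 = 21 Hz.
112 Hz mod fs = 28 Hz.
28 Hz > fs/2 = 21 Hz, folds to fs − 28 Hz = 14 Hz.
4 Hz ≤ fs/2 = 21 Hz, passes unchanged.
40 Hz > fs/2 = 21 Hz, folds to fs − 40 Hz = 2 Hz.
98 Hz mod fs = 14 Hz.
14 Hz ≤ fs/2 = 21 Hz, appears at 14 Hz.
160 Hz mod fs = 34 Hz.
34 Hz > fs/2 = 21 Hz, folds to fs − 34 Hz = 8 Hz.
98 Hz and 112 Hz both map to 14 Hz.

98 Hz, 112 Hz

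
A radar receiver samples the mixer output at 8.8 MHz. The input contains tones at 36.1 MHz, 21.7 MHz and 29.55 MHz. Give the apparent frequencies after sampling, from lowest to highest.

fs/2 = 4.4 MHz.
36.1 MHz mod fs = 0.9 MHz.
0.9 MHz ≤ fs/2 = 4.4 MHz, appears at 0.9 MHz.
21.7 MHz mod fs = 4.1 MHz.
4.1 MHz ≤ fs/2 = 4.4 MHz, appears at 4.1 MHz.
29.55 MHz mod fs = 3.15 MHz.
3.15 MHz ≤ fs/2 = 4.4 MHz, appears at 3.15 MHz.
Distinct values: {0.9 MHz, 3.15 MHz, 4.1 MHz}.

0.9 MHz, 3.15 MHz, 4.1 MHz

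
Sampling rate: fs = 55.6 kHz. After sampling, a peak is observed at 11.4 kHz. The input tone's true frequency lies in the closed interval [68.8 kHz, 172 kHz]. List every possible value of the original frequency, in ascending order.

Frequencies that alias to 11.4 kHz are k·fs ± 11.4 kHz for integer k ≥ 0.
k=0: 11.4 kHz.
k=1: 44.2 kHz, 67 kHz.
k=2: 99.8 kHz, 122.6 kHz.
k=3: 155.4 kHz, 178.2 kHz.
k=4: 211 kHz, 233.8 kHz.
Within [68.8 kHz, 172 kHz]: 99.8 kHz, 122.6 kHz, 155.4 kHz.

99.8 kHz, 122.6 kHz, 155.4 kHz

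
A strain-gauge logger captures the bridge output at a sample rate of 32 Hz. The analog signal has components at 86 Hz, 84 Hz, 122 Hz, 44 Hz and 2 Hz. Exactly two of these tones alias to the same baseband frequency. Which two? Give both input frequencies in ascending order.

44 Hz, 84 Hz

fs/2 = 16 Hz.
86 Hz mod fs = 22 Hz.
22 Hz > fs/2 = 16 Hz, folds to fs − 22 Hz = 10 Hz.
84 Hz mod fs = 20 Hz.
20 Hz > fs/2 = 16 Hz, folds to fs − 20 Hz = 12 Hz.
122 Hz mod fs = 26 Hz.
26 Hz > fs/2 = 16 Hz, folds to fs − 26 Hz = 6 Hz.
44 Hz mod fs = 12 Hz.
12 Hz ≤ fs/2 = 16 Hz, appears at 12 Hz.
2 Hz ≤ fs/2 = 16 Hz, passes unchanged.
44 Hz and 84 Hz both map to 12 Hz.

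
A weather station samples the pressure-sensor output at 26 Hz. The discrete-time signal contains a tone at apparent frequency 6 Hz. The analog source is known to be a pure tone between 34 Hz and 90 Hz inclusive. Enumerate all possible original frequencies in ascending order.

46 Hz, 58 Hz, 72 Hz, 84 Hz

Frequencies that alias to 6 Hz are k·fs ± 6 Hz for integer k ≥ 0.
k=0: 6 Hz.
k=1: 20 Hz, 32 Hz.
k=2: 46 Hz, 58 Hz.
k=3: 72 Hz, 84 Hz.
k=4: 98 Hz, 110 Hz.
Within [34 Hz, 90 Hz]: 46 Hz, 58 Hz, 72 Hz, 84 Hz.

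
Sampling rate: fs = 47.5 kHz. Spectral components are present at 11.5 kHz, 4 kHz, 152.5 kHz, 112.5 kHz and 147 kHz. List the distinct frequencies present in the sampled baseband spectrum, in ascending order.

4 kHz, 4.5 kHz, 10 kHz, 11.5 kHz, 17.5 kHz

fs/2 = 23.75 kHz.
11.5 kHz ≤ fs/2 = 23.75 kHz, passes unchanged.
4 kHz ≤ fs/2 = 23.75 kHz, passes unchanged.
152.5 kHz mod fs = 10 kHz.
10 kHz ≤ fs/2 = 23.75 kHz, appears at 10 kHz.
112.5 kHz mod fs = 17.5 kHz.
17.5 kHz ≤ fs/2 = 23.75 kHz, appears at 17.5 kHz.
147 kHz mod fs = 4.5 kHz.
4.5 kHz ≤ fs/2 = 23.75 kHz, appears at 4.5 kHz.
Distinct values: {4 kHz, 4.5 kHz, 10 kHz, 11.5 kHz, 17.5 kHz}.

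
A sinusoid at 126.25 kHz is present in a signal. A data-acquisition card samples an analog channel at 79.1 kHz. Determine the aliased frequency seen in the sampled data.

126.25 kHz mod fs = 47.15 kHz.
47.15 kHz > fs/2 = 39.55 kHz, folds to fs − 47.15 kHz = 31.95 kHz.

31.95 kHz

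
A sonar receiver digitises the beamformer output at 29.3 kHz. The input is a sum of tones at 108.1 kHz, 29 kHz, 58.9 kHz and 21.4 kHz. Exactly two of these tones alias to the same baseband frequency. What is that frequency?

fs/2 = 14.65 kHz.
108.1 kHz mod fs = 20.2 kHz.
20.2 kHz > fs/2 = 14.65 kHz, folds to fs − 20.2 kHz = 9.1 kHz.
29 kHz > fs/2 = 14.65 kHz, folds to fs − 29 kHz = 0.3 kHz.
58.9 kHz mod fs = 0.3 kHz.
0.3 kHz ≤ fs/2 = 14.65 kHz, appears at 0.3 kHz.
21.4 kHz > fs/2 = 14.65 kHz, folds to fs − 21.4 kHz = 7.9 kHz.
29 kHz and 58.9 kHz both map to 0.3 kHz.

0.3 kHz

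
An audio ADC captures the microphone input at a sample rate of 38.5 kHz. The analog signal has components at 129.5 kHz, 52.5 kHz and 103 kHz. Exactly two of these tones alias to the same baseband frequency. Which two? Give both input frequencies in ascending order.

52.5 kHz, 129.5 kHz

fs/2 = 19.25 kHz.
129.5 kHz mod fs = 14 kHz.
14 kHz ≤ fs/2 = 19.25 kHz, appears at 14 kHz.
52.5 kHz mod fs = 14 kHz.
14 kHz ≤ fs/2 = 19.25 kHz, appears at 14 kHz.
103 kHz mod fs = 26 kHz.
26 kHz > fs/2 = 19.25 kHz, folds to fs − 26 kHz = 12.5 kHz.
52.5 kHz and 129.5 kHz both map to 14 kHz.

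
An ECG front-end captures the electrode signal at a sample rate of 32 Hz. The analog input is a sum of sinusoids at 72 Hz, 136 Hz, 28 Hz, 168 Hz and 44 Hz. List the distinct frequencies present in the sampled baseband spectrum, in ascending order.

fs/2 = 16 Hz.
72 Hz mod fs = 8 Hz.
8 Hz ≤ fs/2 = 16 Hz, appears at 8 Hz.
136 Hz mod fs = 8 Hz.
8 Hz ≤ fs/2 = 16 Hz, appears at 8 Hz.
28 Hz > fs/2 = 16 Hz, folds to fs − 28 Hz = 4 Hz.
168 Hz mod fs = 8 Hz.
8 Hz ≤ fs/2 = 16 Hz, appears at 8 Hz.
44 Hz mod fs = 12 Hz.
12 Hz ≤ fs/2 = 16 Hz, appears at 12 Hz.
Distinct values: {4 Hz, 8 Hz, 12 Hz}.

4 Hz, 8 Hz, 12 Hz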